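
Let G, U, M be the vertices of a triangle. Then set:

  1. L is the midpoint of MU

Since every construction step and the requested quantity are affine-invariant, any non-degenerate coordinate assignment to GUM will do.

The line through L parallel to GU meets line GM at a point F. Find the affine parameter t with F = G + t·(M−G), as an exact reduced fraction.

t = 1/2

Assign G = (0, 0), U = (1, 0), M = (0, 1) — the answer is frame-independent, so this choice is without loss of generality.
1. L is the midpoint of MU ⇒ L = (1/2, 1/2)
through L parallel to GU: direction (1, 0); meets GM at F = (0, 1/2)
F = G + t·(M−G) with t = 1/2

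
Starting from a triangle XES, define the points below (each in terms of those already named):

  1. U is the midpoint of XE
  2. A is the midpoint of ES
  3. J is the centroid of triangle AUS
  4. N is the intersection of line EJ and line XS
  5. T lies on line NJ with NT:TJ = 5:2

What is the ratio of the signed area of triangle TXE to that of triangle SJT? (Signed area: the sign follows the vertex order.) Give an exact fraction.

[TXE]:[SJT] = -24

Assign X = (0, 0), E = (1, 0), S = (0, 1) — the answer is frame-independent, so this choice is without loss of generality.
1. U is the midpoint of XE ⇒ U = (1/2, 0)
2. A is the midpoint of ES ⇒ A = (1/2, 1/2)
3. J is the centroid of triangle AUS ⇒ J = (1/3, 1/2)
4. N is the intersection of line EJ and line XS ⇒ N = (0, 3/4)
5. T lies on line NJ with NT:TJ = 5:2 ⇒ T = (5/21, 4/7)
2·[TXE] = 4/7, 2·[SJT] = -1/42
[TXE]:[SJT] = 4/7:-1/42 = -24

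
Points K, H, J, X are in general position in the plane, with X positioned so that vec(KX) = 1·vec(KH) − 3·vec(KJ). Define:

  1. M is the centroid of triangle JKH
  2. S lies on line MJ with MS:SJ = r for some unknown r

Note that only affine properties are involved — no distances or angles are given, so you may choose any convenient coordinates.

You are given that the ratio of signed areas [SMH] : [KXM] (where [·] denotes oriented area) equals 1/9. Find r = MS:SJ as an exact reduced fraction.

r = 4/5

Assign K = (0, 0), H = (1, 0), J = (0, 1), X = (1, -3) — the answer is frame-independent, so this choice is without loss of generality.
1. M is the centroid of triangle JKH ⇒ M = (1/3, 1/3)
2. With MS:SJ = r, write λ = r/(r+1) so S = M + λ·(J−M); S is affine-linear in λ
Every point depending on S is an affine combination of S and λ-independent points, so each such coordinate is linear in λ; the λ² term in each signed area is a multiple of (J−M)×(J−M) = 0, so 2·[SMH] and 2·[KXM] are each linear in λ. Evaluating at λ=0 and λ=1:
  2·[SMH] = 1/3·λ,   2·[KXM] = 4/3
So [SMH]:[KXM] = (1/3·λ) / (4/3). Setting this equal to 1/9:
  1/3·λ = 1/9·(4/3)  ⇒  λ = 4/9
Then r = λ/(1−λ) = (4/9)/(5/9) = 4/5. Check: with r = 4/5, S = (5/27, 17/27) and [SMH]:[KXM] = 1/9 as required.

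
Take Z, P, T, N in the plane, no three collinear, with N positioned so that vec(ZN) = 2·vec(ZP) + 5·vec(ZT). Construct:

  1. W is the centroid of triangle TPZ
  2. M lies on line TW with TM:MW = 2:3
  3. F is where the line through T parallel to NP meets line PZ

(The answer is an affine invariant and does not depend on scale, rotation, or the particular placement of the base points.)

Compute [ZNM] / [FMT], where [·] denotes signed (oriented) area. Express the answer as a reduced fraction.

Assign Z = (0, 0), P = (1, 0), T = (0, 1), N = (2, 5) — the answer is frame-independent, so this choice is without loss of generality.
1. W is the centroid of triangle TPZ ⇒ W = (1/3, 1/3)
2. M lies on line TW with TM:MW = 2:3 ⇒ M = (2/15, 11/15)
3. F is where the line through T parallel to NP meets line PZ ⇒ F = (-1/5, 0)
2·[ZNM] = 4/5, 2·[FMT] = 14/75
[ZNM]:[FMT] = 4/5:14/75 = 30/7

[ZNM]:[FMT] = 30/7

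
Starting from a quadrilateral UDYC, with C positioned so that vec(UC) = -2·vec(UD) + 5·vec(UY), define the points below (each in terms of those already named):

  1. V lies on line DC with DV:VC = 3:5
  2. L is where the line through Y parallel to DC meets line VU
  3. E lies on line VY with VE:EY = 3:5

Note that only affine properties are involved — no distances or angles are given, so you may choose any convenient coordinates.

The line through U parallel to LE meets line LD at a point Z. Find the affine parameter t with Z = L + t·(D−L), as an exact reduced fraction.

t = 1/16

Assign U = (0, 0), D = (1, 0), Y = (0, 1), C = (-2, 5) — the answer is frame-independent, so this choice is without loss of generality.
1. V lies on line DC with DV:VC = 3:5 ⇒ V = (-1/8, 15/8)
2. L is where the line through Y parallel to DC meets line VU ⇒ L = (-3/40, 9/8)
3. E lies on line VY with VE:EY = 3:5 ⇒ E = (-5/64, 99/64)
through U parallel to LE: direction (-1/320, 27/64); meets LD at Z = (-1/128, 135/128)
Z = L + t·(D−L) with t = 1/16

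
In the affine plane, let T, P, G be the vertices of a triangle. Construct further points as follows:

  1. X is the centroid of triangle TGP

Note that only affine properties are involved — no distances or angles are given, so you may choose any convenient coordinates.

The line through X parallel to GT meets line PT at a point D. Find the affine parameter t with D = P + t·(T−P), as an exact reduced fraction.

Work in coordinates with T = (0, 0), P = (1, 0), G = (0, 1).
1. X is the centroid of triangle TGP ⇒ X = (1/3, 1/3)
through X parallel to GT: direction (0, -1); meets PT at D = (1/3, 0)
D = P + t·(T−P) with t = 2/3

t = 2/3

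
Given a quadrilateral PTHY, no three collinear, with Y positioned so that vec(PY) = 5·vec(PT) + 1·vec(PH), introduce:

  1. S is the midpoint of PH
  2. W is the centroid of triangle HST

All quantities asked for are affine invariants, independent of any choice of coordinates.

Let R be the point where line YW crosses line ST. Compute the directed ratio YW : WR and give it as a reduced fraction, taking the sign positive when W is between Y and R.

Choose coordinates P = (0, 0), T = (1, 0), H = (0, 1), Y = (5, 1).
1. S is the midpoint of PH ⇒ S = (0, 1/2)
2. W is the centroid of triangle HST ⇒ W = (1/3, 1/2)
line YW meets ST at R = (1/17, 8/17)
W = Y + t·(R−Y) with t = 17/18, so YW:WR = 17/18:1/18

YW:WR = 17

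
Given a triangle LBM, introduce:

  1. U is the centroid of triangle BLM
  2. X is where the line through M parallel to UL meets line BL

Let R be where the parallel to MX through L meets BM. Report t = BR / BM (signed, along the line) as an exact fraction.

t = 1/2

Assign L = (0, 0), B = (1, 0), M = (0, 1) — the answer is frame-independent, so this choice is without loss of generality.
1. U is the centroid of triangle BLM ⇒ U = (1/3, 1/3)
2. X is where the line through M parallel to UL meets line BL ⇒ X = (-1, 0)
through L parallel to MX: direction (-1, -1); meets BM at R = (1/2, 1/2)
R = B + t·(M−B) with t = 1/2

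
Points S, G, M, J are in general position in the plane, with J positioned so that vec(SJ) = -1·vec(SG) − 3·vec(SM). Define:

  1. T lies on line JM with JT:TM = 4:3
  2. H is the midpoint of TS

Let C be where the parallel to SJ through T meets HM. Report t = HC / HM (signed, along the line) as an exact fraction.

Work in coordinates with S = (0, 0), G = (1, 0), M = (0, 1), J = (-1, -3).
1. T lies on line JM with JT:TM = 4:3 ⇒ T = (-3/7, -5/7)
2. H is the midpoint of TS ⇒ H = (-3/14, -5/14)
through T parallel to SJ: direction (-1, -3); meets HM at C = (-9/70, 13/70)
C = H + t·(M−H) with t = 2/5

t = 2/5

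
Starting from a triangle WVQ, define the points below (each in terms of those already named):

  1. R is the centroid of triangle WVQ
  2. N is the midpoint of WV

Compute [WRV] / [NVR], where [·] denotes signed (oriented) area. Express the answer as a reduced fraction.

[WRV]:[NVR] = -2

Assign W = (0, 0), V = (1, 0), Q = (0, 1) — the answer is frame-independent, so this choice is without loss of generality.
1. R is the centroid of triangle WVQ ⇒ R = (1/3, 1/3)
2. N is the midpoint of WV ⇒ N = (1/2, 0)
2·[WRV] = -1/3, 2·[NVR] = 1/6
[WRV]:[NVR] = -1/3:1/6 = -2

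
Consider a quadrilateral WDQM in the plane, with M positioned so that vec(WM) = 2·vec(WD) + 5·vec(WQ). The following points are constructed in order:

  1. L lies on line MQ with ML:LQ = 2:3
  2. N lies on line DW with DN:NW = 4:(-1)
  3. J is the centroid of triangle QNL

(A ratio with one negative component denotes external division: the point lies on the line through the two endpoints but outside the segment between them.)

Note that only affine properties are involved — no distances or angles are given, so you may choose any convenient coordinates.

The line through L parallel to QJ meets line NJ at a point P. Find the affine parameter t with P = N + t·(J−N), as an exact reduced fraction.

Set W = (0, 0), D = (1, 0), Q = (0, 1), M = (2, 5); any affine frame gives the same invariant.
1. L lies on line MQ with ML:LQ = 2:3 ⇒ L = (6/5, 17/5)
2. N lies on line DW with DN:NW = 4:(-1) ⇒ N = (-1/3, 0)
3. J is the centroid of triangle QNL ⇒ J = (13/45, 22/15)
through L parallel to QJ: direction (13/45, 7/15); meets NJ at P = (41/45, 44/15)
P = N + t·(J−N) with t = 2

t = 2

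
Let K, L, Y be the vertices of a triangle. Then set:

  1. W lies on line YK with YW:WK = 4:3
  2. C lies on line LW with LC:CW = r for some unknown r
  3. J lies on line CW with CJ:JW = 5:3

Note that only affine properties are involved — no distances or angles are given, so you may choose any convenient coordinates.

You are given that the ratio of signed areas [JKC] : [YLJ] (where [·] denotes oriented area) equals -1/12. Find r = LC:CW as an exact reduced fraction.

r = 5

Work in coordinates with K = (0, 0), L = (1, 0), Y = (0, 1).
1. W lies on line YK with YW:WK = 4:3 ⇒ W = (0, 3/7)
2. With LC:CW = r, write λ = r/(r+1) so C = L + λ·(W−L); C is affine-linear in λ
3. J lies on line CW with CJ:JW = 5:3 ⇒ J is an affine combination of earlier points and hence also affine-linear in λ
Every point depending on C is an affine combination of C and λ-independent points, so each such coordinate is linear in λ; the λ² term in each signed area is a multiple of (W−L)×(W−L) = 0, so 2·[JKC] and 2·[YLJ] are each linear in λ. Evaluating at λ=0 and λ=1:
  2·[JKC] = -15/56·λ + 15/56,   2·[YLJ] = -3/14·λ − 5/14
So [JKC]:[YLJ] = (-15/56·λ + 15/56) / (-3/14·λ − 5/14). Setting this equal to -1/12:
  -15/56·λ + 15/56 = -1/12·(-3/14·λ − 5/14)  ⇒  λ = 5/6
Then r = λ/(1−λ) = (5/6)/(1/6) = 5. Check: with r = 5, C = (1/6, 5/14) and [JKC]:[YLJ] = -1/12 as required.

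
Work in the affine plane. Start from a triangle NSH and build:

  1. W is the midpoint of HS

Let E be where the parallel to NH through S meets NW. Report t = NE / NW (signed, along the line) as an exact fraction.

Set N = (0, 0), S = (1, 0), H = (0, 1); any affine frame gives the same invariant.
1. W is the midpoint of HS ⇒ W = (1/2, 1/2)
through S parallel to NH: direction (0, 1); meets NW at E = (1, 1)
E = N + t·(W−N) with t = 2

t = 2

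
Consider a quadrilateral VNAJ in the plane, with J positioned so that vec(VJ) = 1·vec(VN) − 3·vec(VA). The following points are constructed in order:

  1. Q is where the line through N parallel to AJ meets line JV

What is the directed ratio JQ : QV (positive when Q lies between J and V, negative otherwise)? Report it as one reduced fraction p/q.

Choose coordinates V = (0, 0), N = (1, 0), A = (0, 1), J = (1, -3).
1. Q is where the line through N parallel to AJ meets line JV ⇒ Q = (4, -12)
Q = J + t·(V−J) with t = -3, so JQ:QV = t:(1−t) = -3:4

JQ:QV = -3/4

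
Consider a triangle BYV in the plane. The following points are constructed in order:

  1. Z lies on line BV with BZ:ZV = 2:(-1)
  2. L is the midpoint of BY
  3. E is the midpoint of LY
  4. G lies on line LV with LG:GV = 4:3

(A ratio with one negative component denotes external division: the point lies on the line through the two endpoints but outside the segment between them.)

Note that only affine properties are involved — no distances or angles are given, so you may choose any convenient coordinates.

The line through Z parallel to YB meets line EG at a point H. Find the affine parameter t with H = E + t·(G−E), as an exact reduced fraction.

t = 7/2

Set B = (0, 0), Y = (1, 0), V = (0, 1); any affine frame gives the same invariant.
1. Z lies on line BV with BZ:ZV = 2:(-1) ⇒ Z = (0, 2)
2. L is the midpoint of BY ⇒ L = (1/2, 0)
3. E is the midpoint of LY ⇒ E = (3/4, 0)
4. G lies on line LV with LG:GV = 4:3 ⇒ G = (3/14, 4/7)
through Z parallel to YB: direction (-1, 0); meets EG at H = (-9/8, 2)
H = E + t·(G−E) with t = 7/2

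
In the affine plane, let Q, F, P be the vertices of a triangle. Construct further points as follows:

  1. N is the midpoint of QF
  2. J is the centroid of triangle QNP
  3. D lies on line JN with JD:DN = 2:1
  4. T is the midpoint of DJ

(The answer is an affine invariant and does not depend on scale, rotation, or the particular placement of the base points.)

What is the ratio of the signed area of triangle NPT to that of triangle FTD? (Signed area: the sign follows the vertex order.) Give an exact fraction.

Work in coordinates with Q = (0, 0), F = (1, 0), P = (0, 1).
1. N is the midpoint of QF ⇒ N = (1/2, 0)
2. J is the centroid of triangle QNP ⇒ J = (1/6, 1/3)
3. D lies on line JN with JD:DN = 2:1 ⇒ D = (7/18, 1/9)
4. T is the midpoint of DJ ⇒ T = (5/18, 2/9)
2·[NPT] = 1/9, 2·[FTD] = 1/18
[NPT]:[FTD] = 1/9:1/18 = 2

[NPT]:[FTD] = 2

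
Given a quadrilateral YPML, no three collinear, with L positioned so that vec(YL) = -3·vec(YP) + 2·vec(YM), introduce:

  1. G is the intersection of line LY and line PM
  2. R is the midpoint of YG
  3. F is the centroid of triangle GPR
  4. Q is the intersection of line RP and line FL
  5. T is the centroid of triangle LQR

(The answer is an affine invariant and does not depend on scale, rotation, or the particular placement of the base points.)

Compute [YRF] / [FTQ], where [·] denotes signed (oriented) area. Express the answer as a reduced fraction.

Work in coordinates with Y = (0, 0), P = (1, 0), M = (0, 1), L = (-3, 2).
1. G is the intersection of line LY and line PM ⇒ G = (3, -2)
2. R is the midpoint of YG ⇒ R = (3/2, -1)
3. F is the centroid of triangle GPR ⇒ F = (11/6, -1)
4. Q is the intersection of line RP and line FL ⇒ Q = (27/20, -7/10)
5. T is the centroid of triangle LQR ⇒ T = (-1/20, 1/10)
2·[YRF] = 1/3, 2·[FTQ] = -1/30
[YRF]:[FTQ] = 1/3:-1/30 = -10

[YRF]:[FTQ] = -10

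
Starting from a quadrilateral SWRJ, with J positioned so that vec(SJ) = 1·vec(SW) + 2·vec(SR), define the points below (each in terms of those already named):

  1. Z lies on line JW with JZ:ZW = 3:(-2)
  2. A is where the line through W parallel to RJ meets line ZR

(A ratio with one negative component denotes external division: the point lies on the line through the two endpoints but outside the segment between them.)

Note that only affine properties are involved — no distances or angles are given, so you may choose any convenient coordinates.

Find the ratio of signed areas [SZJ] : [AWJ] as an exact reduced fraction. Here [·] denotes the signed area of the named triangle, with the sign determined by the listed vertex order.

Assign S = (0, 0), W = (1, 0), R = (0, 1), J = (1, 2) — the answer is frame-independent, so this choice is without loss of generality.
1. Z lies on line JW with JZ:ZW = 3:(-2) ⇒ Z = (1, -4)
2. A is where the line through W parallel to RJ meets line ZR ⇒ A = (1/3, -2/3)
2·[SZJ] = 6, 2·[AWJ] = 4/3
[SZJ]:[AWJ] = 6:4/3 = 9/2

[SZJ]:[AWJ] = 9/2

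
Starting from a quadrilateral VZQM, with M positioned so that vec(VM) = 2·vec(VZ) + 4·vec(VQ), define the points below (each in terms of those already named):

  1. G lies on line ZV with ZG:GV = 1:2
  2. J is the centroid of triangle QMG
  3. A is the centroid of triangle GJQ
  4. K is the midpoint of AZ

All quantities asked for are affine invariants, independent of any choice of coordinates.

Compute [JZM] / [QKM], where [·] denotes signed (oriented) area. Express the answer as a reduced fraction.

Assign V = (0, 0), Z = (1, 0), Q = (0, 1), M = (2, 4) — the answer is frame-independent, so this choice is without loss of generality.
1. G lies on line ZV with ZG:GV = 1:2 ⇒ G = (2/3, 0)
2. J is the centroid of triangle QMG ⇒ J = (8/9, 5/3)
3. A is the centroid of triangle GJQ ⇒ A = (14/27, 8/9)
4. K is the midpoint of AZ ⇒ K = (41/54, 4/9)
2·[JZM] = 19/9, 2·[QKM] = 61/18
[JZM]:[QKM] = 19/9:61/18 = 38/61

[JZM]:[QKM] = 38/61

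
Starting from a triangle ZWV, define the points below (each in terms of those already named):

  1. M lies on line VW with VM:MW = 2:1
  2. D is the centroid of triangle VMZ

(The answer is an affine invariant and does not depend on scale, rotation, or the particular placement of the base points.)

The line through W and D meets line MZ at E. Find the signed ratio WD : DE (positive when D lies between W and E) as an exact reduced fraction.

Choose coordinates Z = (0, 0), W = (1, 0), V = (0, 1).
1. M lies on line VW with VM:MW = 2:1 ⇒ M = (2/3, 1/3)
2. D is the centroid of triangle VMZ ⇒ D = (2/9, 4/9)
line WD meets MZ at E = (8/15, 4/15)
D = W + t·(E−W) with t = 5/3, so WD:DE = 5/3:-2/3

WD:DE = -5/2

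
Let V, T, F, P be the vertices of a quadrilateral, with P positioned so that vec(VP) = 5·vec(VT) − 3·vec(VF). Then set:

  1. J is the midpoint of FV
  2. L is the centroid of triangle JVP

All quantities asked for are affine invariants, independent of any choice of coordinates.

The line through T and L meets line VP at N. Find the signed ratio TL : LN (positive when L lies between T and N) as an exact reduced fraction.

Assign V = (0, 0), T = (1, 0), F = (0, 1), P = (5, -3) — the answer is frame-independent, so this choice is without loss of generality.
1. J is the midpoint of FV ⇒ J = (0, 1/2)
2. L is the centroid of triangle JVP ⇒ L = (5/3, -5/6)
line TL meets VP at N = (25/13, -15/13)
L = T + t·(N−T) with t = 13/18, so TL:LN = 13/18:5/18

TL:LN = 13/5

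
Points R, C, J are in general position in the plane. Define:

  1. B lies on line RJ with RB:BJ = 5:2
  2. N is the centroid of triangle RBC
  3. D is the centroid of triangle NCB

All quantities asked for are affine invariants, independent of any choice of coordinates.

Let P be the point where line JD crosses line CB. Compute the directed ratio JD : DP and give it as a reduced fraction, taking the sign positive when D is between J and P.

JD:DP = -23/5

Set R = (0, 0), C = (1, 0), J = (0, 1); any affine frame gives the same invariant.
1. B lies on line RJ with RB:BJ = 5:2 ⇒ B = (0, 5/7)
2. N is the centroid of triangle RBC ⇒ N = (1/3, 5/21)
3. D is the centroid of triangle NCB ⇒ D = (4/9, 20/63)
line JD meets CB at P = (8/23, 75/161)
D = J + t·(P−J) with t = 23/18, so JD:DP = 23/18:-5/18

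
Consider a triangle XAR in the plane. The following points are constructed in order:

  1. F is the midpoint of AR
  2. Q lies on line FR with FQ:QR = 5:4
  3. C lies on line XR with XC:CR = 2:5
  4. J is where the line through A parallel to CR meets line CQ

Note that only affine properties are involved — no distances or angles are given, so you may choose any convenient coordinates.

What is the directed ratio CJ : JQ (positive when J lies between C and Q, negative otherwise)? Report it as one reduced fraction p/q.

CJ:JQ = -9/7

Work in coordinates with X = (0, 0), A = (1, 0), R = (0, 1).
1. F is the midpoint of AR ⇒ F = (1/2, 1/2)
2. Q lies on line FR with FQ:QR = 5:4 ⇒ Q = (2/9, 7/9)
3. C lies on line XR with XC:CR = 2:5 ⇒ C = (0, 2/7)
4. J is where the line through A parallel to CR meets line CQ ⇒ J = (1, 5/2)
J = C + t·(Q−C) with t = 9/2, so CJ:JQ = t:(1−t) = 9/2:-7/2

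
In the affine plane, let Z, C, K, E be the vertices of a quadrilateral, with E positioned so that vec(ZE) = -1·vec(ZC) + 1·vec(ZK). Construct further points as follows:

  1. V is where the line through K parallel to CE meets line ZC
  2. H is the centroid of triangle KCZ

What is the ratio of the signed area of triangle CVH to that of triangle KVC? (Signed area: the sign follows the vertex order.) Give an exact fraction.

[CVH]:[KVC] = -1/3

Set Z = (0, 0), C = (1, 0), K = (0, 1), E = (-1, 1); any affine frame gives the same invariant.
1. V is where the line through K parallel to CE meets line ZC ⇒ V = (2, 0)
2. H is the centroid of triangle KCZ ⇒ H = (1/3, 1/3)
2·[CVH] = 1/3, 2·[KVC] = -1
[CVH]:[KVC] = 1/3:-1 = -1/3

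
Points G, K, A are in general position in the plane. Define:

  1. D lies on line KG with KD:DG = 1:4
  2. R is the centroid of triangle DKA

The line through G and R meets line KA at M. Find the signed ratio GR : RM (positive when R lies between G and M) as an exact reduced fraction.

GR:RM = 14

Set G = (0, 0), K = (1, 0), A = (0, 1); any affine frame gives the same invariant.
1. D lies on line KG with KD:DG = 1:4 ⇒ D = (4/5, 0)
2. R is the centroid of triangle DKA ⇒ R = (3/5, 1/3)
line GR meets KA at M = (9/14, 5/14)
R = G + t·(M−G) with t = 14/15, so GR:RM = 14/15:1/15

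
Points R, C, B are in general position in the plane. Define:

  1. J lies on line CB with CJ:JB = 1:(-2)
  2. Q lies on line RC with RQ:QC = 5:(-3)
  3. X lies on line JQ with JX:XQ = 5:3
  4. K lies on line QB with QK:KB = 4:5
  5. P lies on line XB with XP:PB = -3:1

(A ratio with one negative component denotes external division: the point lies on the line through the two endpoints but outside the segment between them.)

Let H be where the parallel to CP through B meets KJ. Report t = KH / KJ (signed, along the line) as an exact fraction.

t = 11/20

Assign R = (0, 0), C = (1, 0), B = (0, 1) — the answer is frame-independent, so this choice is without loss of generality.
1. J lies on line CB with CJ:JB = 1:(-2) ⇒ J = (2, -1)
2. Q lies on line RC with RQ:QC = 5:(-3) ⇒ Q = (5/2, 0)
3. X lies on line JQ with JX:XQ = 5:3 ⇒ X = (37/16, -3/8)
4. K lies on line QB with QK:KB = 4:5 ⇒ K = (25/18, 4/9)
5. P lies on line XB with XP:PB = -3:1 ⇒ P = (-37/32, 27/16)
through B parallel to CP: direction (-69/32, 27/16); meets KJ at H = (69/40, -7/20)
H = K + t·(J−K) with t = 11/20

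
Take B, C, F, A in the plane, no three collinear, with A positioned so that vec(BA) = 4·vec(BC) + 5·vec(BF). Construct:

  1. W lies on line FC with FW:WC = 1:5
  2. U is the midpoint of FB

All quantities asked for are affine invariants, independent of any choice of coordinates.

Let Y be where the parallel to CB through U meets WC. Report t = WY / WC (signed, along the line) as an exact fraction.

Set B = (0, 0), C = (1, 0), F = (0, 1), A = (4, 5); any affine frame gives the same invariant.
1. W lies on line FC with FW:WC = 1:5 ⇒ W = (1/6, 5/6)
2. U is the midpoint of FB ⇒ U = (0, 1/2)
through U parallel to CB: direction (-1, 0); meets WC at Y = (1/2, 1/2)
Y = W + t·(C−W) with t = 2/5

t = 2/5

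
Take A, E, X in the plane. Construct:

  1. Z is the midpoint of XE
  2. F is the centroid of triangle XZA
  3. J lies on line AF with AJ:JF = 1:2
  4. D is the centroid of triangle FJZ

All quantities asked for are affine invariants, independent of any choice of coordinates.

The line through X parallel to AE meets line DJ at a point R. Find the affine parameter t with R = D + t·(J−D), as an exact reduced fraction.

t = -11/4

Assign A = (0, 0), E = (1, 0), X = (0, 1) — the answer is frame-independent, so this choice is without loss of generality.
1. Z is the midpoint of XE ⇒ Z = (1/2, 1/2)
2. F is the centroid of triangle XZA ⇒ F = (1/6, 1/2)
3. J lies on line AF with AJ:JF = 1:2 ⇒ J = (1/18, 1/6)
4. D is the centroid of triangle FJZ ⇒ D = (13/54, 7/18)
through X parallel to AE: direction (1, 0); meets DJ at R = (3/4, 1)
R = D + t·(J−D) with t = -11/4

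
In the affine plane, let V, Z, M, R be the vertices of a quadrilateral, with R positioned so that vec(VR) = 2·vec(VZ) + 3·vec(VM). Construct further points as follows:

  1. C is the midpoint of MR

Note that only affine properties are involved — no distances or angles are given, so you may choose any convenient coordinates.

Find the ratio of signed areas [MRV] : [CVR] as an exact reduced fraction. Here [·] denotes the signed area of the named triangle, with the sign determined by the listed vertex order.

Assign V = (0, 0), Z = (1, 0), M = (0, 1), R = (2, 3) — the answer is frame-independent, so this choice is without loss of generality.
1. C is the midpoint of MR ⇒ C = (1, 2)
2·[MRV] = -2, 2·[CVR] = 1
[MRV]:[CVR] = -2:1 = -2

[MRV]:[CVR] = -2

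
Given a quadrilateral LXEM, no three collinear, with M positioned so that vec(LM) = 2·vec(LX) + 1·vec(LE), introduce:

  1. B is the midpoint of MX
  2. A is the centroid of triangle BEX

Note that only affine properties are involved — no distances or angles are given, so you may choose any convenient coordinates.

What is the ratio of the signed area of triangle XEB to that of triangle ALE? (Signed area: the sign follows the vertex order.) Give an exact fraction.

[XEB]:[ALE] = 6/5

Assign L = (0, 0), X = (1, 0), E = (0, 1), M = (2, 1) — the answer is frame-independent, so this choice is without loss of generality.
1. B is the midpoint of MX ⇒ B = (3/2, 1/2)
2. A is the centroid of triangle BEX ⇒ A = (5/6, 1/2)
2·[XEB] = -1, 2·[ALE] = -5/6
[XEB]:[ALE] = -1:-5/6 = 6/5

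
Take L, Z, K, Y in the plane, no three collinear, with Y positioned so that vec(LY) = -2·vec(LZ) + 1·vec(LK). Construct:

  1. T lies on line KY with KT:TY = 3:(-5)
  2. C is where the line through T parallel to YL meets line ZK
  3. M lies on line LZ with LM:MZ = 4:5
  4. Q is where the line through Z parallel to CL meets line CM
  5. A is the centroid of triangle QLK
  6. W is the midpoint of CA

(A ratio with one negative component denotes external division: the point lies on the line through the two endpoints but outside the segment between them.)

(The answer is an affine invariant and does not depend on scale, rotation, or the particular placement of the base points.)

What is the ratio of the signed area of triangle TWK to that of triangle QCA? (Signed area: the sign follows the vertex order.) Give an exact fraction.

Assign L = (0, 0), Z = (1, 0), K = (0, 1), Y = (-2, 1) — the answer is frame-independent, so this choice is without loss of generality.
1. T lies on line KY with KT:TY = 3:(-5) ⇒ T = (3, 1)
2. C is where the line through T parallel to YL meets line ZK ⇒ C = (-3, 4)
3. M lies on line LZ with LM:MZ = 4:5 ⇒ M = (4/9, 0)
4. Q is where the line through Z parallel to CL meets line CM ⇒ Q = (19/4, -5)
5. A is the centroid of triangle QLK ⇒ A = (19/12, -4/3)
6. W is the midpoint of CA ⇒ W = (-17/24, 4/3)
2·[TWK] = 1, 2·[QCA] = 1/12
[TWK]:[QCA] = 1:1/12 = 12

[TWK]:[QCA] = 12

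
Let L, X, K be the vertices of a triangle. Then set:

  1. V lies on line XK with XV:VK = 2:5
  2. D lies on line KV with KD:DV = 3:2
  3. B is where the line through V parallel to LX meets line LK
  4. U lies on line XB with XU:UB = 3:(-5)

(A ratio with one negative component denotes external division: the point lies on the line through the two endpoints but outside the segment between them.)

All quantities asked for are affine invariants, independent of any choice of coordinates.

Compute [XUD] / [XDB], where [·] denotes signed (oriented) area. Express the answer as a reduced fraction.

[XUD]:[XDB] = 3/2

Set L = (0, 0), X = (1, 0), K = (0, 1); any affine frame gives the same invariant.
1. V lies on line XK with XV:VK = 2:5 ⇒ V = (5/7, 2/7)
2. D lies on line KV with KD:DV = 3:2 ⇒ D = (3/7, 4/7)
3. B is where the line through V parallel to LX meets line LK ⇒ B = (0, 2/7)
4. U lies on line XB with XU:UB = 3:(-5) ⇒ U = (5/2, -3/7)
2·[XUD] = 30/49, 2·[XDB] = 20/49
[XUD]:[XDB] = 30/49:20/49 = 3/2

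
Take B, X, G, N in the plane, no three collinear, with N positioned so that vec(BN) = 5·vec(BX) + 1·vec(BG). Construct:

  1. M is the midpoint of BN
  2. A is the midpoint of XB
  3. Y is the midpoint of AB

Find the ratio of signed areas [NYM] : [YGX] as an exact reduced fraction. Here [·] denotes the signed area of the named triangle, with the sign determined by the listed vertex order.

[NYM]:[YGX] = 1/6

Choose coordinates B = (0, 0), X = (1, 0), G = (0, 1), N = (5, 1).
1. M is the midpoint of BN ⇒ M = (5/2, 1/2)
2. A is the midpoint of XB ⇒ A = (1/2, 0)
3. Y is the midpoint of AB ⇒ Y = (1/4, 0)
2·[NYM] = -1/8, 2·[YGX] = -3/4
[NYM]:[YGX] = -1/8:-3/4 = 1/6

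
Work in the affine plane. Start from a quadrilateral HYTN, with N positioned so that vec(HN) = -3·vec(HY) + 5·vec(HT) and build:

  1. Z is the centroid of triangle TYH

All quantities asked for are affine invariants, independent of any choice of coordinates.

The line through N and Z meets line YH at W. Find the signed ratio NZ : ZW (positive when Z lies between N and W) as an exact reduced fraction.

NZ:ZW = 14

Choose coordinates H = (0, 0), Y = (1, 0), T = (0, 1), N = (-3, 5).
1. Z is the centroid of triangle TYH ⇒ Z = (1/3, 1/3)
line NZ meets YH at W = (4/7, 0)
Z = N + t·(W−N) with t = 14/15, so NZ:ZW = 14/15:1/15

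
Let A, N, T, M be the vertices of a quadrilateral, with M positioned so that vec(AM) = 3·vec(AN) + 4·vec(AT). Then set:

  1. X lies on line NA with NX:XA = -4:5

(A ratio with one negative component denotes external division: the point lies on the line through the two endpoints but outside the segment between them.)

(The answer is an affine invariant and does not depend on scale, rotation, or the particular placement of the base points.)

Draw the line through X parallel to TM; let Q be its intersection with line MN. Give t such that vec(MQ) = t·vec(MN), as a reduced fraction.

t = 3

Set A = (0, 0), N = (1, 0), T = (0, 1), M = (3, 4); any affine frame gives the same invariant.
1. X lies on line NA with NX:XA = -4:5 ⇒ X = (5, 0)
through X parallel to TM: direction (3, 3); meets MN at Q = (-3, -8)
Q = M + t·(N−M) with t = 3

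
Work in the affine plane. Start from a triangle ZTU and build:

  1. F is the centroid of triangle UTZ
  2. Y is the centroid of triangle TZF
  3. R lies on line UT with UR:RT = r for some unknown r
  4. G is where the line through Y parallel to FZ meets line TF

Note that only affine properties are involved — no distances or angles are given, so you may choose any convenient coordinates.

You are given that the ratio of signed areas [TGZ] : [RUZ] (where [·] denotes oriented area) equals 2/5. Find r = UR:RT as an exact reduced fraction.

r = 5/4

Assign Z = (0, 0), T = (1, 0), U = (0, 1) — the answer is frame-independent, so this choice is without loss of generality.
1. F is the centroid of triangle UTZ ⇒ F = (1/3, 1/3)
2. Y is the centroid of triangle TZF ⇒ Y = (4/9, 1/9)
3. With UR:RT = r, write λ = r/(r+1) so R = U + λ·(T−U); R is affine-linear in λ
4. G is where the line through Y parallel to FZ meets line TF ⇒ G = (5/9, 2/9)
Every point depending on R is an affine combination of R and λ-independent points, so each such coordinate is linear in λ; the λ² term in each signed area is a multiple of (T−U)×(T−U) = 0, so 2·[TGZ] and 2·[RUZ] are each linear in λ. Evaluating at λ=0 and λ=1:
  2·[TGZ] = 2/9,   2·[RUZ] = λ
So [TGZ]:[RUZ] = (2/9) / (λ). Setting this equal to 2/5:
  2/9 = 2/5·(λ)  ⇒  λ = 5/9
Then r = λ/(1−λ) = (5/9)/(4/9) = 5/4. Check: with r = 5/4, R = (5/9, 4/9) and [TGZ]:[RUZ] = 2/5 as required.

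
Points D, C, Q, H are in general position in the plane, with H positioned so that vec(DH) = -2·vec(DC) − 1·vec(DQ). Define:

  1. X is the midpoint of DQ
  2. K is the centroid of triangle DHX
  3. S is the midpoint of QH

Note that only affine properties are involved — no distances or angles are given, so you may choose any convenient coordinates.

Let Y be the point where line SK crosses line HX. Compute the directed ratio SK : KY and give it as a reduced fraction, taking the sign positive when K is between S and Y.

Set D = (0, 0), C = (1, 0), Q = (0, 1), H = (-2, -1); any affine frame gives the same invariant.
1. X is the midpoint of DQ ⇒ X = (0, 1/2)
2. K is the centroid of triangle DHX ⇒ K = (-2/3, -1/6)
3. S is the midpoint of QH ⇒ S = (-1, 0)
line SK meets HX at Y = (-4/5, -1/10)
K = S + t·(Y−S) with t = 5/3, so SK:KY = 5/3:-2/3

SK:KY = -5/2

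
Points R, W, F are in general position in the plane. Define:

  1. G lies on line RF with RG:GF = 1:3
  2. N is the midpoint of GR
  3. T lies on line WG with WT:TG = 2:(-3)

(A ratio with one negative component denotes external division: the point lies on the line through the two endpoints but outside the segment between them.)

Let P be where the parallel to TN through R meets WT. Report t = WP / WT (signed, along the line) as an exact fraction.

t = 5/2

Work in coordinates with R = (0, 0), W = (1, 0), F = (0, 1).
1. G lies on line RF with RG:GF = 1:3 ⇒ G = (0, 1/4)
2. N is the midpoint of GR ⇒ N = (0, 1/8)
3. T lies on line WG with WT:TG = 2:(-3) ⇒ T = (3, -1/2)
through R parallel to TN: direction (-3, 5/8); meets WT at P = (6, -5/4)
P = W + t·(T−W) with t = 5/2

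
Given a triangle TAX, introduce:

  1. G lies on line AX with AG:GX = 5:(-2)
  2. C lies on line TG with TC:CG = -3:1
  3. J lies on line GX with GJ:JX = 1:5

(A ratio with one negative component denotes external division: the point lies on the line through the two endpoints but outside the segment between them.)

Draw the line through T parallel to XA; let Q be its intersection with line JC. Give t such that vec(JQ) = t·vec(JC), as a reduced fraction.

Set T = (0, 0), A = (1, 0), X = (0, 1); any affine frame gives the same invariant.
1. G lies on line AX with AG:GX = 5:(-2) ⇒ G = (-2/3, 5/3)
2. C lies on line TG with TC:CG = -3:1 ⇒ C = (-1, 5/2)
3. J lies on line GX with GJ:JX = 1:5 ⇒ J = (-5/9, 14/9)
through T parallel to XA: direction (1, -1); meets JC at Q = (1/3, -1/3)
Q = J + t·(C−J) with t = -2

t = -2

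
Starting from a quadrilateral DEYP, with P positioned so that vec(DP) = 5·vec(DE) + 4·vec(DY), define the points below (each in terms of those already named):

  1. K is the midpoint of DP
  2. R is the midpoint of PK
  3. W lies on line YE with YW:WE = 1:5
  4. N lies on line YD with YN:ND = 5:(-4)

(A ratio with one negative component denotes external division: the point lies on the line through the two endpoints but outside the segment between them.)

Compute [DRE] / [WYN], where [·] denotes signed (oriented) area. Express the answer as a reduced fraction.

Set D = (0, 0), E = (1, 0), Y = (0, 1), P = (5, 4); any affine frame gives the same invariant.
1. K is the midpoint of DP ⇒ K = (5/2, 2)
2. R is the midpoint of PK ⇒ R = (15/4, 3)
3. W lies on line YE with YW:WE = 1:5 ⇒ W = (1/6, 5/6)
4. N lies on line YD with YN:ND = 5:(-4) ⇒ N = (0, -4)
2·[DRE] = -3, 2·[WYN] = 5/6
[DRE]:[WYN] = -3:5/6 = -18/5

[DRE]:[WYN] = -18/5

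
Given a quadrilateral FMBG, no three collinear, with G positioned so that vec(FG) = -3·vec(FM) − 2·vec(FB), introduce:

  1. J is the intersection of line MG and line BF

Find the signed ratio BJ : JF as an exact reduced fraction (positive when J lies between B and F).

Assign F = (0, 0), M = (1, 0), B = (0, 1), G = (-3, -2) — the answer is frame-independent, so this choice is without loss of generality.
1. J is the intersection of line MG and line BF ⇒ J = (0, -1/2)
J = B + t·(F−B) with t = 3/2, so BJ:JF = t:(1−t) = 3/2:-1/2

BJ:JF = -3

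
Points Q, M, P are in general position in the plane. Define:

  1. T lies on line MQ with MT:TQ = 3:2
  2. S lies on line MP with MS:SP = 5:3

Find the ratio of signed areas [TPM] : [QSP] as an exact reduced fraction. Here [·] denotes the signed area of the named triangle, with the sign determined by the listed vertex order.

[TPM]:[QSP] = -8/5

Choose coordinates Q = (0, 0), M = (1, 0), P = (0, 1).
1. T lies on line MQ with MT:TQ = 3:2 ⇒ T = (2/5, 0)
2. S lies on line MP with MS:SP = 5:3 ⇒ S = (3/8, 5/8)
2·[TPM] = -3/5, 2·[QSP] = 3/8
[TPM]:[QSP] = -3/5:3/8 = -8/5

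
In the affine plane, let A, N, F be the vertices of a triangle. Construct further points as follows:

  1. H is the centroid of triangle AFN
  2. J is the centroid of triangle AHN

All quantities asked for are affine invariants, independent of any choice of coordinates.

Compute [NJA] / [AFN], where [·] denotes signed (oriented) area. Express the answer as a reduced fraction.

[NJA]:[AFN] = -1/9

Choose coordinates A = (0, 0), N = (1, 0), F = (0, 1).
1. H is the centroid of triangle AFN ⇒ H = (1/3, 1/3)
2. J is the centroid of triangle AHN ⇒ J = (4/9, 1/9)
2·[NJA] = 1/9, 2·[AFN] = -1
[NJA]:[AFN] = 1/9:-1 = -1/9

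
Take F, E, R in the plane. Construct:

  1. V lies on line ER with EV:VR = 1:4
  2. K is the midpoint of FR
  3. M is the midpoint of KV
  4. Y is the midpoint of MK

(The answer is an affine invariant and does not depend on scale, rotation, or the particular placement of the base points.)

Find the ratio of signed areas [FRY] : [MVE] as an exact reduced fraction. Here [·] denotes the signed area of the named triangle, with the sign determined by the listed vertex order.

[FRY]:[MVE] = 4

Set F = (0, 0), E = (1, 0), R = (0, 1); any affine frame gives the same invariant.
1. V lies on line ER with EV:VR = 1:4 ⇒ V = (4/5, 1/5)
2. K is the midpoint of FR ⇒ K = (0, 1/2)
3. M is the midpoint of KV ⇒ M = (2/5, 7/20)
4. Y is the midpoint of MK ⇒ Y = (1/5, 17/40)
2·[FRY] = -1/5, 2·[MVE] = -1/20
[FRY]:[MVE] = -1/5:-1/20 = 4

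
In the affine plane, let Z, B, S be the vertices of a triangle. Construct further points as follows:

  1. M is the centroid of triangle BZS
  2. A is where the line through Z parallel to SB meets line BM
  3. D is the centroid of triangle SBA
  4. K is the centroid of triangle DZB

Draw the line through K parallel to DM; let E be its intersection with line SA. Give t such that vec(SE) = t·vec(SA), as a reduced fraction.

t = 4/9

Work in coordinates with Z = (0, 0), B = (1, 0), S = (0, 1).
1. M is the centroid of triangle BZS ⇒ M = (1/3, 1/3)
2. A is where the line through Z parallel to SB meets line BM ⇒ A = (-1, 1)
3. D is the centroid of triangle SBA ⇒ D = (0, 2/3)
4. K is the centroid of triangle DZB ⇒ K = (1/3, 2/9)
through K parallel to DM: direction (1/3, -1/3); meets SA at E = (-4/9, 1)
E = S + t·(A−S) with t = 4/9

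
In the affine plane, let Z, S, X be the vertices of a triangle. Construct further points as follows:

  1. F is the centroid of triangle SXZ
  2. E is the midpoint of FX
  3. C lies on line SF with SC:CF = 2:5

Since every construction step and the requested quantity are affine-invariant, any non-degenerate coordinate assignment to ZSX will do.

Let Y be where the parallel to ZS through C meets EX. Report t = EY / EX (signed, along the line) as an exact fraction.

Set Z = (0, 0), S = (1, 0), X = (0, 1); any affine frame gives the same invariant.
1. F is the centroid of triangle SXZ ⇒ F = (1/3, 1/3)
2. E is the midpoint of FX ⇒ E = (1/6, 2/3)
3. C lies on line SF with SC:CF = 2:5 ⇒ C = (17/21, 2/21)
through C parallel to ZS: direction (1, 0); meets EX at Y = (19/42, 2/21)
Y = E + t·(X−E) with t = -12/7

t = -12/7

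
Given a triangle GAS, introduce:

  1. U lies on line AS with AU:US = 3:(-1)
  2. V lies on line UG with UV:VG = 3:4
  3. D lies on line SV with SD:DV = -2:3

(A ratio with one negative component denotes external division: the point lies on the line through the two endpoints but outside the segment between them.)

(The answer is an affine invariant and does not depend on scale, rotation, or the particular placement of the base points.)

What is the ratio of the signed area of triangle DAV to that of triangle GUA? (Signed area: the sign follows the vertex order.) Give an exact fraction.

Choose coordinates G = (0, 0), A = (1, 0), S = (0, 1).
1. U lies on line AS with AU:US = 3:(-1) ⇒ U = (-1/2, 3/2)
2. V lies on line UG with UV:VG = 3:4 ⇒ V = (-2/7, 6/7)
3. D lies on line SV with SD:DV = -2:3 ⇒ D = (4/7, 9/7)
2·[DAV] = -9/7, 2·[GUA] = -3/2
[DAV]:[GUA] = -9/7:-3/2 = 6/7

[DAV]:[GUA] = 6/7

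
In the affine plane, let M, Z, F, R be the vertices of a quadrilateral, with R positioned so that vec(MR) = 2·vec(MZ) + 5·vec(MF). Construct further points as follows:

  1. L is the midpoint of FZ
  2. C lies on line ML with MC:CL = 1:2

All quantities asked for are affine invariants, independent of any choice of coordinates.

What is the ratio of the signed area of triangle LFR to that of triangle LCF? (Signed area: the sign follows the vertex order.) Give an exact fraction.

[LFR]:[LCF] = 9

Assign M = (0, 0), Z = (1, 0), F = (0, 1), R = (2, 5) — the answer is frame-independent, so this choice is without loss of generality.
1. L is the midpoint of FZ ⇒ L = (1/2, 1/2)
2. C lies on line ML with MC:CL = 1:2 ⇒ C = (1/6, 1/6)
2·[LFR] = -3, 2·[LCF] = -1/3
[LFR]:[LCF] = -3:-1/3 = 9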